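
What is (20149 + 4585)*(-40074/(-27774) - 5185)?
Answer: -593484563524/4629 ≈ -1.2821e+8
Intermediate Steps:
(20149 + 4585)*(-40074/(-27774) - 5185) = 24734*(-40074*(-1/27774) - 5185) = 24734*(6679/4629 - 5185) = 24734*(-23994686/4629) = -593484563524/4629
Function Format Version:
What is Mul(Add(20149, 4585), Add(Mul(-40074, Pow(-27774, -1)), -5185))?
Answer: Rational(-593484563524, 4629) ≈ -1.2821e+8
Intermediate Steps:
Mul(Add(20149, 4585), Add(Mul(-40074, Pow(-27774, -1)), -5185)) = Mul(24734, Add(Mul(-40074, Rational(-1, 27774)), -5185)) = Mul(24734, Add(Rational(6679, 4629), -5185)) = Mul(24734, Rational(-23994686, 4629)) = Rational(-593484563524, 4629)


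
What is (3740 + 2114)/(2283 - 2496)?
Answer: -5854/213 ≈ -27.484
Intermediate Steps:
(3740 + 2114)/(2283 - 2496) = 5854/(-213) = 5854*(-1/213) = -5854/213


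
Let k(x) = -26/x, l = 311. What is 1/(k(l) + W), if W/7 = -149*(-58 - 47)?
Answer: 311/34059139 ≈ 9.1312e-6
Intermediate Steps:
W = 109515 (W = 7*(-149*(-58 - 47)) = 7*(-149*(-105)) = 7*15645 = 109515)
1/(k(l) + W) = 1/(-26/311 + 109515) = 1/(34059139/311) = 311/34059139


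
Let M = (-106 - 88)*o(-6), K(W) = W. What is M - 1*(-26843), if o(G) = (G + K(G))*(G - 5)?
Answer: 1235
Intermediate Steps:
o(G) = 2*G*(-5 + G) (o(G) = (G + G)*(G - 5) = (2*G)*(-5 + G) = 2*G*(-5 + G))
M = -25608 (M = (-106 - 88)*(2*(-6)*(-5 - 6)) = -388*(-6)*(-11) = -194*132 = -25608)
M - 1*(-26843) = -25608 - 1*(-26843) = -25608 + 26843 = 1235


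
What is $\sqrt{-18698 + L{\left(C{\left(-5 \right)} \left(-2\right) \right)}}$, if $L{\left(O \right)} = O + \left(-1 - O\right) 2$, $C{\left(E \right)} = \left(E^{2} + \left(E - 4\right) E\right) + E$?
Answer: $i \sqrt{18570} \approx 136.27 i$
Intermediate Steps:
$C{\left(E \right)} = E + E^{2} + E \left(-4 + E\right)$ ($C{\left(E \right)} = \left(E^{2} + \left(-4 + E\right) E\right) + E = \left(E^{2} + E \left(-4 + E\right)\right) + E = E + E^{2} + E \left(-4 + E\right)$)
$L{\left(O \right)} = -2 - O$ ($L{\left(O \right)} = O - \left(2 + 2 O\right) = -2 - O$)
$\sqrt{-18698 + L{\left(C{\left(-5 \right)} \left(-2\right) \right)}} = \sqrt{-18698 - \left(2 + - 5 \left(-3 + 2 \left(-5\right)\right) \left(-2\right)\right)} = \sqrt{-18698 - \left(2 + - 5 \left(-3 - 10\right) \left(-2\right)\right)} = \sqrt{-18698 - \left(2 + \left(-5\right) \left(-13\right) \left(-2\right)\right)} = \sqrt{-18698 - \left(2 + 65 \left(-2\right)\right)} = \sqrt{-18698 - -128} = \sqrt{-18698 + \left(-2 + 130\right)} = \sqrt{-18698 + 128} = \sqrt{-18570} = i \sqrt{18570}$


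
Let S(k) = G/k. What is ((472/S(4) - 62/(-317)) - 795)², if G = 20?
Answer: 1232413039881/2512225 ≈ 4.9057e+5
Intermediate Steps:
S(k) = 20/k
((472/S(4) - 62/(-317)) - 795)² = ((472/((20/4)) - 62/(-317)) - 795)² = ((472/((20*(¼))) - 62*(-1/317)) - 795)² = ((472/5 + 62/317) - 795)² = (149934/1585 - 795)² = (-1110141/1585)² = 1232413039881/2512225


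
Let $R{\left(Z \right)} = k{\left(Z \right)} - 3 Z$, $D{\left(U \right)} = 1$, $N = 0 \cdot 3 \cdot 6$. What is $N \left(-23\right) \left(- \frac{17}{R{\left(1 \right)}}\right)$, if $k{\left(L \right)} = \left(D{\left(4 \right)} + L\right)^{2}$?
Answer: $0$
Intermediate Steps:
$N = 0$ ($N = 0 \cdot 6 = 0$)
$k{\left(L \right)} = \left(1 + L\right)^{2}$
$R{\left(Z \right)} = \left(1 + Z\right)^{2} - 3 Z$
$N \left(-23\right) \left(- \frac{17}{R{\left(1 \right)}}\right) = 0 \left(-23\right) \left(- \frac{17}{1 + 1^{2} - 1}\right) = 0 \left(- \frac{17}{1 + 1 - 1}\right) = 0 \left(- \frac{17}{1}\right) = 0 \left(\left(-17\right) 1\right) = 0 \left(-17\right) = 0$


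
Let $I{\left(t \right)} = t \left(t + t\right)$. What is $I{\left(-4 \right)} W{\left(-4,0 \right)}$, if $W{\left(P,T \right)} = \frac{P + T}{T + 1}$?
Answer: $-128$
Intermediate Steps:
$W{\left(P,T \right)} = \frac{P + T}{1 + T}$
$I{\left(t \right)} = 2 t^{2}$ ($I{\left(t \right)} = t 2 t = 2 t^{2}$)
$I{\left(-4 \right)} W{\left(-4,0 \right)} = 2 \left(-4\right)^{2} \frac{-4 + 0}{1 + 0} = 2 \cdot 16 \cdot 1^{-1} \left(-4\right) = 32 \cdot 1 \left(-4\right) = 32 \left(-4\right) = -128$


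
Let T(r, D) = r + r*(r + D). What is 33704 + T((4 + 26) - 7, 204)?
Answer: 38948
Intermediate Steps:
T(r, D) = r + r*(D + r)
33704 + T((4 + 26) - 7, 204) = 33704 + ((4 + 26) - 7)*(1 + 204 + ((4 + 26) - 7)) = 33704 + (30 - 7)*(1 + 204 + (30 - 7)) = 33704 + 23*(1 + 204 + 23) = 33704 + 23*228 = 33704 + 5244 = 38948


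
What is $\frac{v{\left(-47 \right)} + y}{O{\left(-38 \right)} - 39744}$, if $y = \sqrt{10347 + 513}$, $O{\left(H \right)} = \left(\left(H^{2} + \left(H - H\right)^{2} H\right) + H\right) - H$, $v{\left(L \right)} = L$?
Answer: $\frac{47}{38300} - \frac{\sqrt{2715}}{19150} \approx -0.0014938$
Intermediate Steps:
$O{\left(H \right)} = H^{2}$ ($O{\left(H \right)} = \left(\left(H^{2} + 0^{2} H\right) + H\right) - H = \left(\left(H^{2} + 0 H\right) + H\right) - H = \left(\left(H^{2} + 0\right) + H\right) - H = \left(H^{2} + H\right) - H = \left(H + H^{2}\right) - H = H^{2}$)
$y = 2 \sqrt{2715}$ ($y = \sqrt{10860} = 2 \sqrt{2715} \approx 104.21$)
$\frac{v{\left(-47 \right)} + y}{O{\left(-38 \right)} - 39744} = \frac{-47 + 2 \sqrt{2715}}{\left(-38\right)^{2} - 39744} = \frac{-47 + 2 \sqrt{2715}}{1444 - 39744} = \frac{-47 + 2 \sqrt{2715}}{-38300} = \left(-47 + 2 \sqrt{2715}\right) \left(- \frac{1}{38300}\right) = \frac{47}{38300} - \frac{\sqrt{2715}}{19150}$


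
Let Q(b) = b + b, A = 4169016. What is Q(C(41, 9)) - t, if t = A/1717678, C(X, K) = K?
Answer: 13374594/858839 ≈ 15.573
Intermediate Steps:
Q(b) = 2*b
t = 2084508/858839 (t = 4169016/1717678 = 4169016*(1/1717678) = 2084508/858839 ≈ 2.4271)
Q(C(41, 9)) - t = 2*9 - 1*2084508/858839 = 18 - 2084508/858839 = 13374594/858839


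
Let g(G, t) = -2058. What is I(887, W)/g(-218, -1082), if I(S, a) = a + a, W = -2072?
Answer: 296/147 ≈ 2.0136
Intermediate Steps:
I(S, a) = 2*a
I(887, W)/g(-218, -1082) = (2*(-2072))/(-2058) = -4144*(-1/2058) = 296/147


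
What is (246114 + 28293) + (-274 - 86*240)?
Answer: 253493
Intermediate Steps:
(246114 + 28293) + (-274 - 86*240) = 274407 + (-274 - 20640) = 274407 - 20914 = 253493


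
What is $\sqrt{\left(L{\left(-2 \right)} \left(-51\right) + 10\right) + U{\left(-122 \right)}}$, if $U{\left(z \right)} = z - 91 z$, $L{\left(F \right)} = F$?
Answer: $2 \sqrt{2773} \approx 105.32$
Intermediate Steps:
$U{\left(z \right)} = - 90 z$
$\sqrt{\left(L{\left(-2 \right)} \left(-51\right) + 10\right) + U{\left(-122 \right)}} = \sqrt{\left(\left(-2\right) \left(-51\right) + 10\right) - -10980} = \sqrt{\left(102 + 10\right) + 10980} = \sqrt{112 + 10980} = \sqrt{11092} = 2 \sqrt{2773}$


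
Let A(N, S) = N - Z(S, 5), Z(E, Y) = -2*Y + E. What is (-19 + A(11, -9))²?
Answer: 121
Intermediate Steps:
Z(E, Y) = E - 2*Y
A(N, S) = 10 + N - S (A(N, S) = N - (S - 2*5) = N - (S - 10) = N - (-10 + S) = N + (10 - S) = 10 + N - S)
(-19 + A(11, -9))² = (-19 + (10 + 11 - 1*(-9)))² = (-19 + (10 + 11 + 9))² = (-19 + 30)² = 11² = 121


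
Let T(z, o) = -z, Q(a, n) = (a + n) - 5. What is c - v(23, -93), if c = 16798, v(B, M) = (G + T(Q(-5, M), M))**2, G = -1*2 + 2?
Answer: 6189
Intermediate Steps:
Q(a, n) = -5 + a + n
G = 0 (G = -2 + 2 = 0)
v(B, M) = (10 - M)**2 (v(B, M) = (0 - (-5 - 5 + M))**2 = (0 - (-10 + M))**2 = (0 + (10 - M))**2 = (10 - M)**2)
c - v(23, -93) = 16798 - (-10 - 93)**2 = 16798 - 1*(-103)**2 = 16798 - 1*10609 = 16798 - 10609 = 6189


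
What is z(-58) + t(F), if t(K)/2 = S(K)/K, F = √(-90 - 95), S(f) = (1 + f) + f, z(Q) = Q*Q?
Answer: 3368 - 2*I*√185/185 ≈ 3368.0 - 0.14704*I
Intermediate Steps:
z(Q) = Q²
S(f) = 1 + 2*f
F = I*√185 (F = √(-185) = I*√185 ≈ 13.601*I)
t(K) = 2*(1 + 2*K)/K (t(K) = 2*((1 + 2*K)/K) = 2*(1 + 2*K)/K)
z(-58) + t(F) = (-58)² + (4 + 2/((I*√185))) = 3364 + (4 + 2*(-I*√185/185)) = 3364 + (4 - 2*I*√185/185) = 3368 - 2*I*√185/185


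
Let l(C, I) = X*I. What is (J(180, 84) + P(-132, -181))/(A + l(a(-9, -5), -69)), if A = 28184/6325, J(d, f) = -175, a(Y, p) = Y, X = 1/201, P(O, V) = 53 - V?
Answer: 25002725/1742853 ≈ 14.346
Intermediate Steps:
X = 1/201 ≈ 0.0049751
A = 28184/6325 (A = 28184*(1/6325) = 28184/6325 ≈ 4.4560)
l(C, I) = I/201
(J(180, 84) + P(-132, -181))/(A + l(a(-9, -5), -69)) = (-175 + (53 - 1*(-181)))/(28184/6325 + (1/201)*(-69)) = (-175 + (53 + 181))/(28184/6325 - 23/67) = (-175 + 234)/(1742853/423775) = 59*(423775/1742853) = 25002725/1742853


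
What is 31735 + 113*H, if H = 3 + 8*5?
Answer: 36594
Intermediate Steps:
H = 43 (H = 3 + 40 = 43)
31735 + 113*H = 31735 + 113*43 = 31735 + 4859 = 36594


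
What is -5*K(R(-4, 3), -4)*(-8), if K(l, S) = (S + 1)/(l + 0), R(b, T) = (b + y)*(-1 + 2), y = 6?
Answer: -60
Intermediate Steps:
R(b, T) = 6 + b (R(b, T) = (b + 6)*(-1 + 2) = (6 + b)*1 = 6 + b)
K(l, S) = (1 + S)/l
-5*K(R(-4, 3), -4)*(-8) = -5*(1 - 4)/(6 - 4)*(-8) = -5*(-3)/2*(-8) = -5*(-3/2)*(-8) = (15/2)*(-8) = -60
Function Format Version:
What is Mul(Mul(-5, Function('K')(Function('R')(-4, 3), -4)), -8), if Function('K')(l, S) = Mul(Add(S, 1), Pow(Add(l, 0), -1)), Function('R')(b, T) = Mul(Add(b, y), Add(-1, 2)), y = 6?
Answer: -60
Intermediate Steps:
Function('R')(b, T) = Add(6, b) (Function('R')(b, T) = Mul(Add(b, 6), Add(-1, 2)) = Mul(Add(6, b), 1) = Add(6, b))
Function('K')(l, S) = Mul(Pow(l, -1), Add(1, S)) (Function('K')(l, S) = Mul(Add(1, S), Pow(l, -1)) = Mul(Pow(l, -1), Add(1, S)))
Mul(Mul(-5, Function('K')(Function('R')(-4, 3), -4)), -8) = Mul(Mul(-5, Mul(Pow(Add(6, -4), -1), Add(1, -4))), -8) = Mul(Mul(-5, Mul(Pow(2, -1), -3)), -8) = Mul(Mul(-5, Mul(Rational(1, 2), -3)), -8) = Mul(Mul(-5, Rational(-3, 2)), -8) = Mul(Rational(15, 2), -8) = -60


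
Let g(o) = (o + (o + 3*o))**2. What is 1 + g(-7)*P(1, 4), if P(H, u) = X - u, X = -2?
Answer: -7349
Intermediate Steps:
P(H, u) = -2 - u
g(o) = 25*o**2 (g(o) = (o + 4*o)**2 = (5*o)**2 = 25*o**2)
1 + g(-7)*P(1, 4) = 1 + (25*(-7)**2)*(-2 - 1*4) = 1 + (25*49)*(-2 - 4) = 1 + 1225*(-6) = 1 - 7350 = -7349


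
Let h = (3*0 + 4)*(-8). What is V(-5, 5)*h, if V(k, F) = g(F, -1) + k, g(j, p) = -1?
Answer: 192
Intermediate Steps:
V(k, F) = -1 + k
h = -32 (h = (0 + 4)*(-8) = 4*(-8) = -32)
V(-5, 5)*h = (-1 - 5)*(-32) = -6*(-32) = 192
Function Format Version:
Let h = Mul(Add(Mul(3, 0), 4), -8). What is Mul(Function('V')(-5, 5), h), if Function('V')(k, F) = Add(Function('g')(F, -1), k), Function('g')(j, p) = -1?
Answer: 192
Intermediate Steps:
Function('V')(k, F) = Add(-1, k)
h = -32 (h = Mul(Add(0, 4), -8) = Mul(4, -8) = -32)
Mul(Function('V')(-5, 5), h) = Mul(Add(-1, -5), -32) = Mul(-6, -32) = 192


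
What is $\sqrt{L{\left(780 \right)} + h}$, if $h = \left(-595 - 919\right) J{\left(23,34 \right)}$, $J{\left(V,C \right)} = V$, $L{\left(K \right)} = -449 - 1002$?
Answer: $i \sqrt{36273} \approx 190.45 i$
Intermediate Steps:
$L{\left(K \right)} = -1451$ ($L{\left(K \right)} = -449 - 1002 = -1451$)
$h = -34822$ ($h = \left(-595 - 919\right) 23 = \left(-1514\right) 23 = -34822$)
$\sqrt{L{\left(780 \right)} + h} = \sqrt{-1451 - 34822} = \sqrt{-36273} = i \sqrt{36273}$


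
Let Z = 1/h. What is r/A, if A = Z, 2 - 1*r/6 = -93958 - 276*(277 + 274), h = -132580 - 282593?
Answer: -612885025368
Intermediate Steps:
h = -415173
Z = -1/415173 (Z = 1/(-415173) = -1/415173 ≈ -2.4086e-6)
r = 1476216 (r = 12 - 6*(-93958 - 276*(277 + 274)) = 12 - 6*(-93958 - 276*551) = 12 - 6*(-93958 - 152076) = 12 - 6*(-246034) = 12 + 1476204 = 1476216)
A = -1/415173 ≈ -2.4086e-6
r/A = 1476216/(-1/415173) = 1476216*(-415173) = -612885025368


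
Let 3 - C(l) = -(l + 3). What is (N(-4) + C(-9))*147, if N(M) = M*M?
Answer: 1911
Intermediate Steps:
C(l) = 6 + l (C(l) = 3 - (-1)*(l + 3) = 3 - (-1)*(3 + l) = 3 - (-3 - l) = 3 + (3 + l) = 6 + l)
N(M) = M²
(N(-4) + C(-9))*147 = ((-4)² + (6 - 9))*147 = (16 - 3)*147 = 13*147 = 1911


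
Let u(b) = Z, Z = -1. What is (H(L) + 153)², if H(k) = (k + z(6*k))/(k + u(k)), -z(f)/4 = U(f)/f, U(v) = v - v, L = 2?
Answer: 24025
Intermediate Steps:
U(v) = 0
z(f) = 0 (z(f) = -0/f = -4*0 = 0)
u(b) = -1
H(k) = k/(-1 + k) (H(k) = (k + 0)/(k - 1) = k/(-1 + k))
(H(L) + 153)² = (2/(-1 + 2) + 153)² = (2/1 + 153)² = (2*1 + 153)² = (2 + 153)² = 155² = 24025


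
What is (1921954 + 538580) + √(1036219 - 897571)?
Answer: 2460534 + 2*√34662 ≈ 2.4609e+6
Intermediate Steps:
(1921954 + 538580) + √(1036219 - 897571) = 2460534 + √138648 = 2460534 + 2*√34662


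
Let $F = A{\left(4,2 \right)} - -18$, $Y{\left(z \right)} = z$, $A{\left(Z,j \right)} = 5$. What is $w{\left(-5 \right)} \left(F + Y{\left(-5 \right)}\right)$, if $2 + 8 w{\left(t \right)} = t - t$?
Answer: $- \frac{9}{2} \approx -4.5$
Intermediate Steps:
$w{\left(t \right)} = - \frac{1}{4}$ ($w{\left(t \right)} = - \frac{1}{4} + \frac{t - t}{8} = - \frac{1}{4} + \frac{1}{8} \cdot 0 = - \frac{1}{4} + 0 = - \frac{1}{4}$)
$F = 23$ ($F = 5 - -18 = 5 + 18 = 23$)
$w{\left(-5 \right)} \left(F + Y{\left(-5 \right)}\right) = - \frac{23 - 5}{4} = \left(- \frac{1}{4}\right) 18 = - \frac{9}{2}$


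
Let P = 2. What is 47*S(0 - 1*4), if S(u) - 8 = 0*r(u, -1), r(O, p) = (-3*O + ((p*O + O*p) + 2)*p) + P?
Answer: 376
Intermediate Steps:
r(O, p) = 2 - 3*O + p*(2 + 2*O*p) (r(O, p) = (-3*O + ((p*O + O*p) + 2)*p) + 2 = (-3*O + ((O*p + O*p) + 2)*p) + 2 = (-3*O + (2*O*p + 2)*p) + 2 = (-3*O + (2 + 2*O*p)*p) + 2 = (-3*O + p*(2 + 2*O*p)) + 2 = 2 - 3*O + p*(2 + 2*O*p))
S(u) = 8 (S(u) = 8 + 0*(2 - 3*u + 2*(-1) + 2*u*(-1)²) = 8 + 0*(2 - 3*u - 2 + 2*u*1) = 8 + 0*(2 - 3*u - 2 + 2*u) = 8 + 0*(-u) = 8 + 0 = 8)
47*S(0 - 1*4) = 47*8 = 376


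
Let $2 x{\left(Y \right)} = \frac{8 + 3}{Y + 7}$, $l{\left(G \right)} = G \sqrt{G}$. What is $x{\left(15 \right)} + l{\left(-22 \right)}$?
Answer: $\frac{1}{4} - 22 i \sqrt{22} \approx 0.25 - 103.19 i$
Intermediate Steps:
$l{\left(G \right)} = G^{\frac{3}{2}}$
$x{\left(Y \right)} = \frac{11}{2 \left(7 + Y\right)}$ ($x{\left(Y \right)} = \frac{\left(8 + 3\right) \frac{1}{Y + 7}}{2} = \frac{11 \frac{1}{7 + Y}}{2} = \frac{11}{2 \left(7 + Y\right)}$)
$x{\left(15 \right)} + l{\left(-22 \right)} = \frac{11}{2 \left(7 + 15\right)} + \left(-22\right)^{\frac{3}{2}} = \frac{11}{2 \cdot 22} - 22 i \sqrt{22} = \frac{11}{2} \cdot \frac{1}{22} - 22 i \sqrt{22} = \frac{1}{4} - 22 i \sqrt{22}$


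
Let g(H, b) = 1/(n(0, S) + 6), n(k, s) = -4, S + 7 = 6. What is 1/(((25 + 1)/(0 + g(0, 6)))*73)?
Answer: 1/3796 ≈ 0.00026344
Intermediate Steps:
S = -1 (S = -7 + 6 = -1)
g(H, b) = 1/2 (g(H, b) = 1/(-4 + 6) = 1/2)
1/(((25 + 1)/(0 + g(0, 6)))*73) = 1/(((25 + 1)/(0 + 1/2))*73) = 1/((26/(1/2))*73) = 1/((26*2)*73) = 1/(52*73) = 1/3796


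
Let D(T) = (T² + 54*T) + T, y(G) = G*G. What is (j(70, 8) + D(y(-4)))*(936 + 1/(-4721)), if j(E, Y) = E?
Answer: 5329139130/4721 ≈ 1.1288e+6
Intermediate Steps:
y(G) = G²
D(T) = T² + 55*T
(j(70, 8) + D(y(-4)))*(936 + 1/(-4721)) = (70 + (-4)²*(55 + (-4)²))*(936 + 1/(-4721)) = (70 + 16*(55 + 16))*(936 - 1/4721) = (70 + 16*71)*(4418855/4721) = (70 + 1136)*(4418855/4721) = 1206*(4418855/4721) = 5329139130/4721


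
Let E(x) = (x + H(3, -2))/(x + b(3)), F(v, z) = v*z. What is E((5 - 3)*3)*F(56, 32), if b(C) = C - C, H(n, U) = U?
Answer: 3584/3 ≈ 1194.7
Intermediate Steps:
b(C) = 0
E(x) = (-2 + x)/x (E(x) = (x - 2)/(x + 0) = (-2 + x)/x)
E((5 - 3)*3)*F(56, 32) = ((-2 + (5 - 3)*3)/(((5 - 3)*3)))*(56*32) = ((-2 + 2*3)/((2*3)))*1792 = ((-2 + 6)/6)*1792 = ((⅙)*4)*1792 = (⅔)*1792 = 3584/3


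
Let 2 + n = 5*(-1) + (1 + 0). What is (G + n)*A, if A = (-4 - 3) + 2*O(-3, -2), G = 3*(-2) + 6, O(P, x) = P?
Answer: 78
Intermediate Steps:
G = 0 (G = -6 + 6 = 0)
A = -13 (A = (-4 - 3) + 2*(-3) = -7 - 6 = -13)
n = -6 (n = -2 + (5*(-1) + (1 + 0)) = -2 + (-5 + 1) = -2 - 4 = -6)
(G + n)*A = (0 - 6)*(-13) = -6*(-13) = 78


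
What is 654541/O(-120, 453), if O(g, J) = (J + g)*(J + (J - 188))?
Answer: 654541/239094 ≈ 2.7376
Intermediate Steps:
O(g, J) = (-188 + 2*J)*(J + g) (O(g, J) = (J + g)*(J + (-188 + J)) = (J + g)*(-188 + 2*J) = (-188 + 2*J)*(J + g))
654541/O(-120, 453) = 654541/(-188*453 - 188*(-120) + 2*453**2 + 2*453*(-120)) = 654541/(-85164 + 22560 + 2*205209 - 108720) = 654541/(-85164 + 22560 + 410418 - 108720) = 654541/239094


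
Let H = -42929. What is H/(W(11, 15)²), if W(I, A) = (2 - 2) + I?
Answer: -42929/121 ≈ -354.79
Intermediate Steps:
W(I, A) = I (W(I, A) = 0 + I = I)
H/(W(11, 15)²) = -42929/(11²) = -42929/121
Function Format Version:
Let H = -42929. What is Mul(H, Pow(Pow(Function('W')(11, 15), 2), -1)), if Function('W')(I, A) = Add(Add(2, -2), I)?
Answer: Rational(-42929, 121) ≈ -354.79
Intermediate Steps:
Function('W')(I, A) = I (Function('W')(I, A) = Add(0, I) = I)
Mul(H, Pow(Pow(Function('W')(11, 15), 2), -1)) = Mul(-42929, Pow(Pow(11, 2), -1)) = Mul(-42929, Pow(121, -1)) = Mul(-42929, Rational(1, 121)) = Rational(-42929, 121)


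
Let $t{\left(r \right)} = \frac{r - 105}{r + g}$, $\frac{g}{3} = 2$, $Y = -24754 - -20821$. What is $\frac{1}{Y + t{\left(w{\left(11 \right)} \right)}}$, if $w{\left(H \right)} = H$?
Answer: $- \frac{17}{66955} \approx -0.0002539$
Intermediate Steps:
$Y = -3933$ ($Y = -24754 + 20821 = -3933$)
$g = 6$ ($g = 3 \cdot 2 = 6$)
$t{\left(r \right)} = \frac{-105 + r}{6 + r}$ ($t{\left(r \right)} = \frac{r - 105}{r + 6} = \frac{-105 + r}{6 + r}$)
$\frac{1}{Y + t{\left(w{\left(11 \right)} \right)}} = \frac{1}{-3933 + \frac{-105 + 11}{6 + 11}} = \frac{1}{-3933 + \frac{1}{17} \left(-94\right)} = \frac{1}{-3933 - \frac{94}{17}} = \frac{1}{- \frac{66955}{17}} = - \frac{17}{66955}$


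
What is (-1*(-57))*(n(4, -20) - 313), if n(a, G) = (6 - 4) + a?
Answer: -17499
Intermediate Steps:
n(a, G) = 2 + a
(-1*(-57))*(n(4, -20) - 313) = (-1*(-57))*((2 + 4) - 313) = 57*(6 - 313) = 57*(-307) = -17499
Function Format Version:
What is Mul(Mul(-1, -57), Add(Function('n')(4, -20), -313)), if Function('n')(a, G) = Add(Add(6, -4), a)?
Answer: -17499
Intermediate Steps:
Function('n')(a, G) = Add(2, a)
Mul(Mul(-1, -57), Add(Function('n')(4, -20), -313)) = Mul(Mul(-1, -57), Add(Add(2, 4), -313)) = Mul(57, Add(6, -313)) = Mul(57, -307) = -17499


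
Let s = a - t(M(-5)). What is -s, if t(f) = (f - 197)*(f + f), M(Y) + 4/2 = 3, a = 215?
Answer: -607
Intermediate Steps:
M(Y) = 1 (M(Y) = -2 + 3 = 1)
t(f) = 2*f*(-197 + f) (t(f) = (-197 + f)*(2*f) = 2*f*(-197 + f))
s = 607 (s = 215 - 2*(-197 + 1) = 215 - 2*(-196) = 215 - 1*(-392) = 215 + 392 = 607)
-s = -1*607 = -607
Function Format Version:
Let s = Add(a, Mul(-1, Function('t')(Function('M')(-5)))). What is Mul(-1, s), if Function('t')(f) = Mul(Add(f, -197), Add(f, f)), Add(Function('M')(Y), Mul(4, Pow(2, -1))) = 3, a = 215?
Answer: -607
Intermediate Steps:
Function('M')(Y) = 1 (Function('M')(Y) = Add(-2, 3) = 1)
Function('t')(f) = Mul(2, f, Add(-197, f)) (Function('t')(f) = Mul(Add(-197, f), Mul(2, f)) = Mul(2, f, Add(-197, f)))
s = 607 (s = Add(215, Mul(-1, Mul(2, 1, Add(-197, 1)))) = Add(215, Mul(-1, Mul(2, 1, -196))) = Add(215, Mul(-1, -392)) = Add(215, 392) = 607)
Mul(-1, s) = Mul(-1, 607) = -607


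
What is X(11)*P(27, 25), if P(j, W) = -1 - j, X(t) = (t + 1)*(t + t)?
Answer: -7392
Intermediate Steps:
X(t) = 2*t*(1 + t) (X(t) = (1 + t)*(2*t) = 2*t*(1 + t))
X(11)*P(27, 25) = (2*11*(1 + 11))*(-1 - 1*27) = (2*11*12)*(-1 - 27) = 264*(-28) = -7392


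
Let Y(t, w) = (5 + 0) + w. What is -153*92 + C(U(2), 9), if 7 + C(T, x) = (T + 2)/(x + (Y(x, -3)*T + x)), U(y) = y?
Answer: -154911/11 ≈ -14083.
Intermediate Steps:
Y(t, w) = 5 + w
C(T, x) = -7 + (2 + T)/(2*T + 2*x) (C(T, x) = -7 + (T + 2)/(x + ((5 - 3)*T + x)) = -7 + (2 + T)/(x + (2*T + x)) = -7 + (2 + T)/(x + (x + 2*T)) = -7 + (2 + T)/(2*T + 2*x))
-153*92 + C(U(2), 9) = -153*92 + (1 - 7*9 - 13/2*2)/(2 + 9) = -14076 + (1 - 63 - 13)/11 = -14076 + (1/11)*(-75) = -14076 - 75/11 = -154911/11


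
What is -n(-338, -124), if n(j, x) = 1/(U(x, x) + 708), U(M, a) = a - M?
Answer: -1/708 ≈ -0.0014124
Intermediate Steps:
n(j, x) = 1/708 (n(j, x) = 1/((x - x) + 708) = 1/(0 + 708) = 1/708)
-n(-338, -124) = -1*1/708 = -1/708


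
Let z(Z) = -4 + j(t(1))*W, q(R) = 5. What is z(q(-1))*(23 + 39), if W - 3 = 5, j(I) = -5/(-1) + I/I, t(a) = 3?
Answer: 2728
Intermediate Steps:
j(I) = 6 (j(I) = -5*(-1) + 1 = 5 + 1 = 6)
W = 8 (W = 3 + 5 = 8)
z(Z) = 44 (z(Z) = -4 + 6*8 = -4 + 48 = 44)
z(q(-1))*(23 + 39) = 44*(23 + 39) = 44*62 = 2728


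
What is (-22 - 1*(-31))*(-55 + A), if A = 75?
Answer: 180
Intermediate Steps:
(-22 - 1*(-31))*(-55 + A) = (-22 - 1*(-31))*(-55 + 75) = (-22 + 31)*20 = 9*20 = 180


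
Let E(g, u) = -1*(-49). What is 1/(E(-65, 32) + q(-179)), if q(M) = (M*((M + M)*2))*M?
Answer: -1/22941307 ≈ -4.3589e-8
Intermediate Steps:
E(g, u) = 49
q(M) = 4*M**3 (q(M) = (M*((2*M)*2))*M = (M*(4*M))*M = (4*M**2)*M = 4*M**3)
1/(E(-65, 32) + q(-179)) = 1/(49 + 4*(-179)**3) = 1/(49 + 4*(-5735339)) = 1/(49 - 22941356) = 1/(-22941307) = -1/22941307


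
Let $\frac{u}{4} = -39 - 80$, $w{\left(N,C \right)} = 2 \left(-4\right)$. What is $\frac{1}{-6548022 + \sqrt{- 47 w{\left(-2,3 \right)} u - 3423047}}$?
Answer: $- \frac{6548022}{42876595714507} - \frac{i \sqrt{3602023}}{42876595714507} \approx -1.5272 \cdot 10^{-7} - 4.4264 \cdot 10^{-11} i$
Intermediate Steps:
$w{\left(N,C \right)} = -8$
$u = -476$ ($u = 4 \left(-39 - 80\right) = 4 \left(-119\right) = -476$)
$\frac{1}{-6548022 + \sqrt{- 47 w{\left(-2,3 \right)} u - 3423047}} = \frac{1}{-6548022 + \sqrt{\left(-47\right) \left(-8\right) \left(-476\right) - 3423047}} = \frac{1}{-6548022 + \sqrt{376 \left(-476\right) - 3423047}} = \frac{1}{-6548022 + \sqrt{-178976 - 3423047}} = \frac{1}{-6548022 + \sqrt{-3602023}} = \frac{1}{-6548022 + i \sqrt{3602023}}$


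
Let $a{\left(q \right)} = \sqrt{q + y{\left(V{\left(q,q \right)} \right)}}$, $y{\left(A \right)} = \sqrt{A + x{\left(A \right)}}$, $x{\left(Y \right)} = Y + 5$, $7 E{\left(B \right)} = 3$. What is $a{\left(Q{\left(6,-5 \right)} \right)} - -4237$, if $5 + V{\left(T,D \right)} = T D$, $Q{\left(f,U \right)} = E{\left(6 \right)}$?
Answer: $4237 + \frac{\sqrt{21 + 7 i \sqrt{227}}}{7} \approx 4238.1 + 0.93969 i$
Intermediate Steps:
$E{\left(B \right)} = \frac{3}{7}$ ($E{\left(B \right)} = \frac{1}{7} \cdot 3 = \frac{3}{7}$)
$Q{\left(f,U \right)} = \frac{3}{7}$
$x{\left(Y \right)} = 5 + Y$
$V{\left(T,D \right)} = -5 + D T$ ($V{\left(T,D \right)} = -5 + T D = -5 + D T$)
$y{\left(A \right)} = \sqrt{5 + 2 A}$ ($y{\left(A \right)} = \sqrt{A + \left(5 + A\right)} = \sqrt{5 + 2 A}$)
$a{\left(q \right)} = \sqrt{q + \sqrt{-5 + 2 q^{2}}}$ ($a{\left(q \right)} = \sqrt{q + \sqrt{5 + 2 \left(-5 + q q\right)}} = \sqrt{q + \sqrt{5 + 2 \left(-5 + q^{2}\right)}} = \sqrt{q + \sqrt{5 + \left(-10 + 2 q^{2}\right)}} = \sqrt{q + \sqrt{-5 + 2 q^{2}}}$)
$a{\left(Q{\left(6,-5 \right)} \right)} - -4237 = \sqrt{\frac{3}{7} + \sqrt{-5 + 2 \left(\frac{3}{7}\right)^{2}}} - -4237 = \sqrt{\frac{3}{7} + \sqrt{-5 + 2 \cdot \frac{9}{49}}} + 4237 = \sqrt{\frac{3}{7} + \sqrt{-5 + \frac{18}{49}}} + 4237 = \sqrt{\frac{3}{7} + \sqrt{- \frac{227}{49}}} + 4237 = \sqrt{\frac{3}{7} + \frac{i \sqrt{227}}{7}} + 4237 = 4237 + \sqrt{\frac{3}{7} + \frac{i \sqrt{227}}{7}}$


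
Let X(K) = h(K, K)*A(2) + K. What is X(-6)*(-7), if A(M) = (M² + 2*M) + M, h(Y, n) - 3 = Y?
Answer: 252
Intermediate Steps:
h(Y, n) = 3 + Y
A(M) = M² + 3*M
X(K) = 30 + 11*K (X(K) = (3 + K)*(2*(3 + 2)) + K = (3 + K)*(2*5) + K = (3 + K)*10 + K = (30 + 10*K) + K = 30 + 11*K)
X(-6)*(-7) = (30 + 11*(-6))*(-7) = (30 - 66)*(-7) = -36*(-7) = 252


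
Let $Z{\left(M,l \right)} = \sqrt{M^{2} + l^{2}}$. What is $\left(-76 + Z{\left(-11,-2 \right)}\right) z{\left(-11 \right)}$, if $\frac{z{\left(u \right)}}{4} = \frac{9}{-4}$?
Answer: $684 - 45 \sqrt{5} \approx 583.38$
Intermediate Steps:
$z{\left(u \right)} = -9$ ($z{\left(u \right)} = 4 \frac{9}{-4} = 4 \cdot 9 \left(- \frac{1}{4}\right) = 4 \left(- \frac{9}{4}\right) = -9$)
$\left(-76 + Z{\left(-11,-2 \right)}\right) z{\left(-11 \right)} = \left(-76 + \sqrt{\left(-11\right)^{2} + \left(-2\right)^{2}}\right) \left(-9\right) = \left(-76 + \sqrt{121 + 4}\right) \left(-9\right) = \left(-76 + \sqrt{125}\right) \left(-9\right) = \left(-76 + 5 \sqrt{5}\right) \left(-9\right) = 684 - 45 \sqrt{5}$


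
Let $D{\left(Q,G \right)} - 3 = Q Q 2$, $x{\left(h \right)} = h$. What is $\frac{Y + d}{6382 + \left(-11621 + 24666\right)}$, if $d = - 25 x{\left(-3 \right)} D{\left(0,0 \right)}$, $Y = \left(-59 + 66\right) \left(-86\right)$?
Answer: $- \frac{377}{19427} \approx -0.019406$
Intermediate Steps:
$D{\left(Q,G \right)} = 3 + 2 Q^{2}$ ($D{\left(Q,G \right)} = 3 + Q Q 2 = 3 + Q^{2} \cdot 2 = 3 + 2 Q^{2}$)
$Y = -602$ ($Y = 7 \left(-86\right) = -602$)
$d = 225$ ($d = \left(-25\right) \left(-3\right) \left(3 + 2 \cdot 0^{2}\right) = 75 \left(3 + 2 \cdot 0\right) = 75 \left(3 + 0\right) = 75 \cdot 3 = 225$)
$\frac{Y + d}{6382 + \left(-11621 + 24666\right)} = \frac{-602 + 225}{6382 + \left(-11621 + 24666\right)} = - \frac{377}{6382 + 13045} = - \frac{377}{19427}$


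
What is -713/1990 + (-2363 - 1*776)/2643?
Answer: -8131069/5259570 ≈ -1.5460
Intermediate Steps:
-713/1990 + (-2363 - 1*776)/2643 = -713*1/1990 + (-2363 - 776)*(1/2643) = -713/1990 - 3139*1/2643 = -713/1990 - 3139/2643 = -8131069/5259570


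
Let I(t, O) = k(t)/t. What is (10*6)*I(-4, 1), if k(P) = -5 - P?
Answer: 15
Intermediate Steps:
I(t, O) = (-5 - t)/t
(10*6)*I(-4, 1) = (10*6)*((-5 - 1*(-4))/(-4)) = 60*(-(-5 + 4)/4) = 60*(-¼*(-1)) = 60*(¼) = 15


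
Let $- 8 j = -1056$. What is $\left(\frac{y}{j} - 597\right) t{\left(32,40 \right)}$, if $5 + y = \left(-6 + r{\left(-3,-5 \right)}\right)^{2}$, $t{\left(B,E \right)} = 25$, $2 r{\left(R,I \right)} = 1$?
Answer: $- \frac{7877875}{528} \approx -14920.0$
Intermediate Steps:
$j = 132$ ($j = \left(- \frac{1}{8}\right) \left(-1056\right) = 132$)
$r{\left(R,I \right)} = \frac{1}{2}$ ($r{\left(R,I \right)} = \frac{1}{2} \cdot 1 = \frac{1}{2}$)
$y = \frac{101}{4}$ ($y = -5 + \left(-6 + \frac{1}{2}\right)^{2} = -5 + \left(- \frac{11}{2}\right)^{2} = -5 + \frac{121}{4} = \frac{101}{4} \approx 25.25$)
$\left(\frac{y}{j} - 597\right) t{\left(32,40 \right)} = \left(\frac{101}{4 \cdot 132} - 597\right) 25 = \left(\frac{101}{4} \cdot \frac{1}{132} - 597\right) 25 = \left(\frac{101}{528} - 597\right) 25 = \left(- \frac{315115}{528}\right) 25 = - \frac{7877875}{528}$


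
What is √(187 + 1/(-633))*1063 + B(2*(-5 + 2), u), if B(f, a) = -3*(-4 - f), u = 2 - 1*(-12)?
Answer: -6 + 1063*√74928210/633 ≈ 14530.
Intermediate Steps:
u = 14 (u = 2 + 12 = 14)
B(f, a) = 12 + 3*f
√(187 + 1/(-633))*1063 + B(2*(-5 + 2), u) = √(187 + 1/(-633))*1063 + (12 + 3*(2*(-5 + 2))) = √(187 - 1/633)*1063 + (12 + 3*(2*(-3))) = √(118370/633)*1063 + (12 + 3*(-6)) = (√74928210/633)*1063 + (12 - 18) = 1063*√74928210/633 - 6 = -6 + 1063*√74928210/633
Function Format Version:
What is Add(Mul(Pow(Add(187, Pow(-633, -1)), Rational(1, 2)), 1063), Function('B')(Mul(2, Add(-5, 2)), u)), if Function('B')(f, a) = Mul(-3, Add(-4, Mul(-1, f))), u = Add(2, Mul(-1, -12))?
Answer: Add(-6, Mul(Rational(1063, 633), Pow(74928210, Rational(1, 2)))) ≈ 14530.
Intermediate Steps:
u = 14 (u = Add(2, 12) = 14)
Function('B')(f, a) = Add(12, Mul(3, f))
Add(Mul(Pow(Add(187, Pow(-633, -1)), Rational(1, 2)), 1063), Function('B')(Mul(2, Add(-5, 2)), u)) = Add(Mul(Pow(Add(187, Pow(-633, -1)), Rational(1, 2)), 1063), Add(12, Mul(3, Mul(2, Add(-5, 2))))) = Add(Mul(Pow(Add(187, Rational(-1, 633)), Rational(1, 2)), 1063), Add(12, Mul(3, Mul(2, -3)))) = Add(Mul(Pow(Rational(118370, 633), Rational(1, 2)), 1063), Add(12, Mul(3, -6))) = Add(Mul(Mul(Rational(1, 633), Pow(74928210, Rational(1, 2))), 1063), Add(12, -18)) = Add(Mul(Rational(1063, 633), Pow(74928210, Rational(1, 2))), -6) = Add(-6, Mul(Rational(1063, 633), Pow(74928210, Rational(1, 2))))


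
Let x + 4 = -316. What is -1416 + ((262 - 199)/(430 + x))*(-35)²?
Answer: -15717/22 ≈ -714.41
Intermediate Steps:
x = -320 (x = -4 - 316 = -320)
-1416 + ((262 - 199)/(430 + x))*(-35)² = -1416 + ((262 - 199)/(430 - 320))*(-35)² = -1416 + (63/110)*1225 = -1416 + 15435/22 = -15717/22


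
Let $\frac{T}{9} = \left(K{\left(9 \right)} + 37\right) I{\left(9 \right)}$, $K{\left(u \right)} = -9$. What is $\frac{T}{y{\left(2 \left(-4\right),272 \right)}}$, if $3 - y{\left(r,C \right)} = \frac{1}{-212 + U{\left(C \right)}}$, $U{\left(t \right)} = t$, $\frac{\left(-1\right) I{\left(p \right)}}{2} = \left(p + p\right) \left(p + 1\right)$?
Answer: $- \frac{5443200}{179} \approx -30409.0$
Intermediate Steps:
$I{\left(p \right)} = - 4 p \left(1 + p\right)$ ($I{\left(p \right)} = - 2 \left(p + p\right) \left(p + 1\right) = - 2 \cdot 2 p \left(1 + p\right) = - 4 p \left(1 + p\right)$)
$T = -90720$ ($T = 9 \left(-9 + 37\right) \left(\left(-4\right) 9 \left(1 + 9\right)\right) = 9 \cdot 28 \left(\left(-4\right) 9 \cdot 10\right) = 9 \cdot 28 \left(-360\right) = 9 \left(-10080\right) = -90720$)
$y{\left(r,C \right)} = 3 - \frac{1}{-212 + C}$
$\frac{T}{y{\left(2 \left(-4\right),272 \right)}} = - \frac{90720}{\frac{1}{-212 + 272} \left(-637 + 3 \cdot 272\right)} = - \frac{90720}{\frac{1}{60} \left(-637 + 816\right)} = - \frac{90720}{\frac{1}{60} \cdot 179} = - \frac{90720}{\frac{179}{60}} = \left(-90720\right) \frac{60}{179} = - \frac{5443200}{179}$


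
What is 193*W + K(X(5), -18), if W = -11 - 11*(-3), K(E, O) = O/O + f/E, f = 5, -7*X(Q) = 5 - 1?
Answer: 16953/4 ≈ 4238.3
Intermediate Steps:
X(Q) = -4/7 (X(Q) = -(5 - 1)/7 = -1/7*4 = -4/7)
K(E, O) = 1 + 5/E (K(E, O) = O/O + 5/E = 1 + 5/E)
W = 22 (W = -11 + 33 = 22)
193*W + K(X(5), -18) = 193*22 + (5 - 4/7)/(-4/7) = 4246 - 7/4*31/7 = 4246 - 31/4 = 16953/4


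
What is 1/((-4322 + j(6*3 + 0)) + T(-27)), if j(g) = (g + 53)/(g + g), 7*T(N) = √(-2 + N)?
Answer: -274339044/1185152328193 - 9072*I*√29/1185152328193 ≈ -0.00023148 - 4.1222e-8*I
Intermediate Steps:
T(N) = √(-2 + N)/7
j(g) = (53 + g)/(2*g) (j(g) = (53 + g)/((2*g)) = (53 + g)*(1/(2*g)) = (53 + g)/(2*g))
1/((-4322 + j(6*3 + 0)) + T(-27)) = 1/((-4322 + (53 + (6*3 + 0))/(2*(6*3 + 0))) + √(-2 - 27)/7) = 1/((-4322 + (53 + (18 + 0))/(2*(18 + 0))) + √(-29)/7) = 1/((-4322 + (½)*(53 + 18)/18) + (I*√29)/7) = 1/((-4322 + (½)*(1/18)*71) + I*√29/7) = 1/((-4322 + 71/36) + I*√29/7) = 1/(-155521/36 + I*√29/7)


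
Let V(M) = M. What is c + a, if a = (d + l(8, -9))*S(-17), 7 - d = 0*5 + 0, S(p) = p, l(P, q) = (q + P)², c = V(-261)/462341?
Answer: -62878637/462341 ≈ -136.00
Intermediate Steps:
c = -261/462341 ≈ -0.00056452
l(P, q) = (P + q)²
d = 7 (d = 7 - (0*5 + 0) = 7 - (0 + 0) = 7 - 1*0 = 7 + 0 = 7)
a = -136 (a = (7 + (8 - 9)²)*(-17) = (7 + (-1)²)*(-17) = (7 + 1)*(-17) = 8*(-17) = -136)
c + a = -261/462341 - 136 = -62878637/462341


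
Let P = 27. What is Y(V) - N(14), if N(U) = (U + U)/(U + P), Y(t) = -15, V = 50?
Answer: -643/41 ≈ -15.683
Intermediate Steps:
N(U) = 2*U/(27 + U) (N(U) = (U + U)/(U + 27) = (2*U)/(27 + U) = 2*U/(27 + U))
Y(V) - N(14) = -15 - 2*14/(27 + 14) = -15 - 2*14/41 = -15 - 1*28/41 = -15 - 28/41 = -643/41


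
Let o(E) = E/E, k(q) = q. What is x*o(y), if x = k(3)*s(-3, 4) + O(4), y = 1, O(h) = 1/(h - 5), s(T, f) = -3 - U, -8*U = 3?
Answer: -71/8 ≈ -8.8750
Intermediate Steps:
U = -3/8 (U = -⅛*3 = -3/8 ≈ -0.37500)
s(T, f) = -21/8 (s(T, f) = -3 - 1*(-3/8) = -3 + 3/8 = -21/8)
O(h) = 1/(-5 + h)
o(E) = 1
x = -71/8 (x = 3*(-21/8) + 1/(-5 + 4) = -63/8 + 1/(-1) = -63/8 - 1 = -71/8 ≈ -8.8750)
x*o(y) = -71/8*1 = -71/8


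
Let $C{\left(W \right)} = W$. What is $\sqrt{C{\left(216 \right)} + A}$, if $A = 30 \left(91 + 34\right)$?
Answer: $\sqrt{3966} \approx 62.976$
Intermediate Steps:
$A = 3750$ ($A = 30 \cdot 125 = 3750$)
$\sqrt{C{\left(216 \right)} + A} = \sqrt{216 + 3750} = \sqrt{3966}$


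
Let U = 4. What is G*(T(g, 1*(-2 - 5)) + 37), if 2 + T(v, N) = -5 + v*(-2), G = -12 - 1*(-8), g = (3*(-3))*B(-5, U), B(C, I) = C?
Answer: 240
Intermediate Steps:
g = 45 (g = (3*(-3))*(-5) = -9*(-5) = 45)
G = -4 (G = -12 + 8 = -4)
T(v, N) = -7 - 2*v (T(v, N) = -2 + (-5 + v*(-2)) = -2 + (-5 - 2*v) = -7 - 2*v)
G*(T(g, 1*(-2 - 5)) + 37) = -4*((-7 - 2*45) + 37) = -4*((-7 - 90) + 37) = -4*(-97 + 37) = -4*(-60) = 240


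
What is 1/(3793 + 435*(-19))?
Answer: -1/4472 ≈ -0.00022361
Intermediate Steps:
1/(3793 + 435*(-19)) = 1/(3793 - 8265) = 1/(-4472) = -1/4472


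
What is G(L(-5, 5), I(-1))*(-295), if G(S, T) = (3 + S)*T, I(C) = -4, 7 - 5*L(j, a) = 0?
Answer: 5192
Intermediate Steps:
L(j, a) = 7/5 (L(j, a) = 7/5 - 1/5*0 = 7/5 + 0 = 7/5)
G(S, T) = T*(3 + S)
G(L(-5, 5), I(-1))*(-295) = -4*(3 + 7/5)*(-295) = -4*22/5*(-295) = -88/5*(-295) = 5192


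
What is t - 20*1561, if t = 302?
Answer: -30918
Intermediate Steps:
t - 20*1561 = 302 - 20*1561 = 302 - 31220 = -30918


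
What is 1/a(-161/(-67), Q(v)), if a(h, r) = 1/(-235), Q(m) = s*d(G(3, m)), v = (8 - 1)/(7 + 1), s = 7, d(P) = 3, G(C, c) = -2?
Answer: -235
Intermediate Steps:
v = 7/8 ≈ 0.87500
Q(m) = 21 (Q(m) = 7*3 = 21)
a(h, r) = -1/235
1/a(-161/(-67), Q(v)) = 1/(-1/235) = -235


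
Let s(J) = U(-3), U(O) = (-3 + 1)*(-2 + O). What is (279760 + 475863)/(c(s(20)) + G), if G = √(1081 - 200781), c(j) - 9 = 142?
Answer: 114099073/222501 - 7556230*I*√1997/222501 ≈ 512.8 - 1517.6*I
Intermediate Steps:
U(O) = 4 - 2*O (U(O) = -2*(-2 + O) = 4 - 2*O)
s(J) = 10 (s(J) = 4 - 2*(-3) = 4 + 6 = 10)
c(j) = 151 (c(j) = 9 + 142 = 151)
G = 10*I*√1997 (G = √(-199700) = 10*I*√1997 ≈ 446.88*I)
(279760 + 475863)/(c(s(20)) + G) = (279760 + 475863)/(151 + 10*I*√1997) = 755623/(151 + 10*I*√1997)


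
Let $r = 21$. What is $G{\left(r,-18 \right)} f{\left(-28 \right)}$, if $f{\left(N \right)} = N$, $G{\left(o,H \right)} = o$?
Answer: $-588$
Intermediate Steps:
$G{\left(r,-18 \right)} f{\left(-28 \right)} = 21 \left(-28\right) = -588$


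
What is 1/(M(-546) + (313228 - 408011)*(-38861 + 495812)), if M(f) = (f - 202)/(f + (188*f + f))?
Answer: -25935/1123275625326668 ≈ -2.3089e-11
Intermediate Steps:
M(f) = (-202 + f)/(190*f) (M(f) = (-202 + f)/(f + 189*f) = (-202 + f)/((190*f)) = (-202 + f)*(1/(190*f)) = (-202 + f)/(190*f))
1/(M(-546) + (313228 - 408011)*(-38861 + 495812)) = 1/((1/190)*(-202 - 546)/(-546) + (313228 - 408011)*(-38861 + 495812)) = 1/((1/190)*(-1/546)*(-748) - 94783*456951) = 1/(187/25935 - 43311186633) = 1/(-1123275625326668/25935) = -25935/1123275625326668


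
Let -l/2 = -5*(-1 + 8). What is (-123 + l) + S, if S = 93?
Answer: 40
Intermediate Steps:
l = 70 (l = -(-10)*(-1 + 8) = -(-10)*7 = -2*(-35) = 70)
(-123 + l) + S = (-123 + 70) + 93 = -53 + 93 = 40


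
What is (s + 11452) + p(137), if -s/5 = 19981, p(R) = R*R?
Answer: -69684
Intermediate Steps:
p(R) = R²
s = -99905 (s = -5*19981 = -99905)
(s + 11452) + p(137) = (-99905 + 11452) + 137² = -88453 + 18769 = -69684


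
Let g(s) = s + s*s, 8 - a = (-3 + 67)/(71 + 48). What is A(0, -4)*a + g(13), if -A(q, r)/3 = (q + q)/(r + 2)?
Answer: 182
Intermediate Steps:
A(q, r) = -6*q/(2 + r) (A(q, r) = -3*(q + q)/(r + 2) = -3*2*q/(2 + r) = -6*q/(2 + r))
a = 888/119 (a = 8 - (-3 + 67)/(71 + 48) = 8 - 64/119 = 888/119 ≈ 7.4622)
g(s) = s + s**2
A(0, -4)*a + g(13) = -6*0/(2 - 4)*(888/119) + 13*(1 + 13) = -6*0/(-2)*(888/119) + 13*14 = -6*0*(-1/2)*(888/119) + 182 = 0*(888/119) + 182 = 0 + 182 = 182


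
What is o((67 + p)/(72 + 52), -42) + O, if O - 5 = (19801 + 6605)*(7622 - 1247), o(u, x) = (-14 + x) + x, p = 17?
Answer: 168338157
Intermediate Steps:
o(u, x) = -14 + 2*x
O = 168338255 (O = 5 + (19801 + 6605)*(7622 - 1247) = 5 + 26406*6375 = 5 + 168338250 = 168338255)
o((67 + p)/(72 + 52), -42) + O = (-14 + 2*(-42)) + 168338255 = (-14 - 84) + 168338255 = -98 + 168338255 = 168338157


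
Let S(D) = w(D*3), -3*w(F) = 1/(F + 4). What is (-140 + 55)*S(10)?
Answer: ⅚ ≈ 0.83333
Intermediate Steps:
w(F) = -1/(3*(4 + F)) (w(F) = -1/(3*(F + 4)) = -1/(3*(4 + F)))
S(D) = -1/(12 + 9*D) (S(D) = -1/(12 + 3*(D*3)) = -1/(12 + 3*(3*D)) = -1/(12 + 9*D))
(-140 + 55)*S(10) = (-140 + 55)*(-1/(12 + 9*10)) = -(-85)/(12 + 90) = -(-85)/102 = -85*(-1/102) = ⅚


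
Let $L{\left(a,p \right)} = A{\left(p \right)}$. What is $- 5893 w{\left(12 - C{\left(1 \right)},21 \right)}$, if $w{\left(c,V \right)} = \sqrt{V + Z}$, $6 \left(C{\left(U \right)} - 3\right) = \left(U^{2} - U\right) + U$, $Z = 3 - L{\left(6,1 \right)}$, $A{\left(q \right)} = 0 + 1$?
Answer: $- 5893 \sqrt{23} \approx -28262.0$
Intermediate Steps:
$A{\left(q \right)} = 1$
$L{\left(a,p \right)} = 1$
$Z = 2$ ($Z = 3 - 1 = 2$)
$C{\left(U \right)} = 3 + \frac{U^{2}}{6}$ ($C{\left(U \right)} = 3 + \frac{\left(U^{2} - U\right) + U}{6} = 3 + \frac{U^{2}}{6}$)
$w{\left(c,V \right)} = \sqrt{2 + V}$ ($w{\left(c,V \right)} = \sqrt{V + 2} = \sqrt{2 + V}$)
$- 5893 w{\left(12 - C{\left(1 \right)},21 \right)} = - 5893 \sqrt{2 + 21} = - 5893 \sqrt{23}$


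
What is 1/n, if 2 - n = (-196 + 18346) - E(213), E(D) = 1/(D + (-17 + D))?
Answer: -409/7422531 ≈ -5.5103e-5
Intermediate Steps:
E(D) = 1/(-17 + 2*D)
n = -7422531/409 (n = 2 - ((-196 + 18346) - 1/(-17 + 2*213)) = 2 - (18150 - 1/(-17 + 426)) = 2 - (18150 - 1/409) = 2 - 1*7423349/409 = 2 - 7423349/409 = -7422531/409 ≈ -18148.)
1/n = 1/(-7422531/409) = -409/7422531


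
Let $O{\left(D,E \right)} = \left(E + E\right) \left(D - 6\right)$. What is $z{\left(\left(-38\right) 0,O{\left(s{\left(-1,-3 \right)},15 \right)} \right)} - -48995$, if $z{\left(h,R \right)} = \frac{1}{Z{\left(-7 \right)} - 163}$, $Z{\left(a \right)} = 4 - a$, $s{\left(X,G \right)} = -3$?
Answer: $\frac{7447239}{152} \approx 48995.0$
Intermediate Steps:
$O{\left(D,E \right)} = 2 E \left(-6 + D\right)$
$z{\left(h,R \right)} = - \frac{1}{152}$ ($z{\left(h,R \right)} = \frac{1}{\left(4 - -7\right) - 163} = \frac{1}{\left(4 + 7\right) - 163} = \frac{1}{11 - 163} = \frac{1}{-152} = - \frac{1}{152}$)
$z{\left(\left(-38\right) 0,O{\left(s{\left(-1,-3 \right)},15 \right)} \right)} - -48995 = - \frac{1}{152} - -48995 = - \frac{1}{152} + 48995 = \frac{7447239}{152}$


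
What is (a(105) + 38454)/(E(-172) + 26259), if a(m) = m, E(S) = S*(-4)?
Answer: 38559/26947 ≈ 1.4309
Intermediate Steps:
E(S) = -4*S
(a(105) + 38454)/(E(-172) + 26259) = (105 + 38454)/(-4*(-172) + 26259) = 38559/(688 + 26259) = 38559/26947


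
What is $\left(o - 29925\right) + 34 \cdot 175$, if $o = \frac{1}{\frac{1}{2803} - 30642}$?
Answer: $- \frac{2059201364678}{85889525} \approx -23975.0$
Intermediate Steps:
$o = - \frac{2803}{85889525}$ ($o = \frac{1}{\frac{1}{2803} - 30642} = \frac{1}{- \frac{85889525}{2803}} = - \frac{2803}{85889525} \approx -3.2635 \cdot 10^{-5}$)
$\left(o - 29925\right) + 34 \cdot 175 = \left(- \frac{2803}{85889525} - 29925\right) + 34 \cdot 175 = - \frac{2570244038428}{85889525} + 5950 = - \frac{2059201364678}{85889525}$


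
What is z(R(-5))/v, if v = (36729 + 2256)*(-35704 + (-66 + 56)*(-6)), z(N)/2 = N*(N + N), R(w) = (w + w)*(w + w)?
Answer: -2000/69479067 ≈ -2.8786e-5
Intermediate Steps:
R(w) = 4*w² (R(w) = (2*w)*(2*w) = 4*w²)
z(N) = 4*N² (z(N) = 2*(N*(N + N)) = 2*(N*(2*N)) = 2*(2*N²) = 4*N²)
v = -1389581340 (v = 38985*(-35704 - 10*(-6)) = 38985*(-35704 + 60) = 38985*(-35644) = -1389581340)
z(R(-5))/v = (4*(4*(-5)²)²)/(-1389581340) = (4*(4*25)²)*(-1/1389581340) = (4*100²)*(-1/1389581340) = (4*10000)*(-1/1389581340) = 40000*(-1/1389581340) = -2000/69479067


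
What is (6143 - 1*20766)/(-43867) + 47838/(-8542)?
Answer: -986799940/187355957 ≈ -5.2670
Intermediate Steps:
(6143 - 1*20766)/(-43867) + 47838/(-8542) = (6143 - 20766)*(-1/43867) + 47838*(-1/8542) = -14623*(-1/43867) - 23919/4271 = 14623/43867 - 23919/4271 = -986799940/187355957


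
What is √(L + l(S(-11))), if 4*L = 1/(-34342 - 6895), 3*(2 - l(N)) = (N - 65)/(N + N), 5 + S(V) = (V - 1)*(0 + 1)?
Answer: √21160792405599/4206174 ≈ 1.0937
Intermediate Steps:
S(V) = -6 + V (S(V) = -5 + (V - 1)*(0 + 1) = -5 + (-1 + V)*1 = -5 + (-1 + V) = -6 + V)
l(N) = 2 - (-65 + N)/(6*N) (l(N) = 2 - (N - 65)/(3*(N + N)) = 2 - (-65 + N)/(3*(2*N)) = 2 - (-65 + N)*1/(2*N)/3 = 2 - (-65 + N)/(6*N))
L = -1/164948 (L = 1/(4*(-34342 - 6895)) = (¼)/(-41237) = (¼)*(-1/41237) = -1/164948 ≈ -6.0625e-6)
√(L + l(S(-11))) = √(-1/164948 + (65 + 11*(-6 - 11))/(6*(-6 - 11))) = √(-1/164948 + (⅙)*(65 + 11*(-17))/(-17)) = √(-1/164948 + (⅙)*(-1/17)*(65 - 187)) = √(-1/164948 + (⅙)*(-1/17)*(-122)) = √(-1/164948 + 61/51) = √(10061777/8412348) = √21160792405599/4206174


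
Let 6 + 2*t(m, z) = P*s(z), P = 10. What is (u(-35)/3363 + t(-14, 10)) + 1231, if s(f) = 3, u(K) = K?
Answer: 4180174/3363 ≈ 1243.0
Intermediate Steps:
t(m, z) = 12 (t(m, z) = -3 + (10*3)/2 = -3 + (½)*30 = -3 + 15 = 12)
(u(-35)/3363 + t(-14, 10)) + 1231 = (-35/3363 + 12) + 1231 = 40321/3363 + 1231 = 4180174/3363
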